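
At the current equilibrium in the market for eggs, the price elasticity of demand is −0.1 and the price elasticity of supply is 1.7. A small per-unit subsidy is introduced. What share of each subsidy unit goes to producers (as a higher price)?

For a small subsidy around the equilibrium, the benefit split depends on the relative slopes, which at a point are proportional to the elasticities.
Buyer share = εs/(εs + |εd|) = 1.7/(1.7 + 0.1) = 17/18; seller share = |εd|/(εs + |εd|) = 1/18.
So producers capture 1/18 of the subsidy.

Producer share = 1/18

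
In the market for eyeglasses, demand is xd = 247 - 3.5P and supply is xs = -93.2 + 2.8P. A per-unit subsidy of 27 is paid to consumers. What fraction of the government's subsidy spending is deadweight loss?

Pre-subsidy: 247 - 3.5P = -93.2 + 2.8P gives P* = 54, x* = 58.
With the rebate, buyers effectively pay Pb = Ps − 27, where Ps is the price sellers receive.
Demand in terms of Ps becomes xd = 247 − 3.5(Ps − 27) = 341.5 - 3.5Ps. Setting this equal to supply: 341.5 - 3.5Ps = -93.2 + 2.8Ps, so Ps = 69.
Buyers pay Pb = 69 − 27 = 42; x' = -93.2 + 2.8·69 = 100.
ΔCS = ½(58 + 100)(54 − 42) = 948; ΔPS = ½(58 + 100)(69 − 54) = 1185.
Government spending = 27 × 100 = 2700.
DWL = ½ × 27 × (100 − 58) = 567; fraction = 567 / 2700 = 0.21.

DWL / government spending = 0.21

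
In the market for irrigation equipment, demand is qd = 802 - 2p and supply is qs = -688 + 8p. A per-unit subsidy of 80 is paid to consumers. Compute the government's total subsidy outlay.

Government cost = 50560

Pre-subsidy: 802 - 2p = -688 + 8p gives p* = 149, q* = 504.
With the rebate, buyers effectively pay pb = ps − 80, where ps is the price sellers receive.
Demand in terms of ps becomes qd = 802 − 2(ps − 80) = 962 - 2ps. Setting this equal to supply: 962 - 2ps = -688 + 8ps, so ps = 165.
Buyers pay pb = 165 − 80 = 85; q' = -688 + 8·165 = 632.
Government outlay = subsidy × quantity = 80 × 632 = 50560.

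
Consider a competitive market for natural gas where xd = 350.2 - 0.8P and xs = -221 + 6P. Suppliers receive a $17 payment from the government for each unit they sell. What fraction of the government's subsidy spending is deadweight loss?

DWL / government spending = 6/295

Pre-subsidy: 350.2 - 0.8P = -221 + 6P gives P* = 84, x* = 283.
With the subsidy, sellers receive Ps = Pb + 17 for each unit, where Pb is the price buyers pay.
Supply in terms of Pb becomes xs = -221 + 6(Pb + 17) = -119 + 6Pb. Setting this equal to demand: 350.2 - 0.8Pb = -119 + 6Pb, so Pb = 69.
Sellers receive Ps = 69 + 17 = 86; x' = 350.2 − 0.8·69 = 295.
ΔCS = ½(283 + 295)(84 − 69) = 4335; ΔPS = ½(283 + 295)(86 − 84) = 578.
Government spending = 17 × 295 = 5015.
DWL = ½ × 17 × (295 − 283) = 102; fraction = 102 / 5015 = 6/295.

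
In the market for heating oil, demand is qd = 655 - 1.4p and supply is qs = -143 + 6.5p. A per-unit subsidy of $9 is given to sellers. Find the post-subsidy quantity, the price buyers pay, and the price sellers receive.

Pre-subsidy: 655 - 1.4p = -143 + 6.5p gives p* = 7980/79, q* = 40573/79.
With the subsidy, sellers receive ps = pb + 9 for each unit, where pb is the price buyers pay.
Supply in terms of pb becomes qs = -143 + 6.5(pb + 9) = -84.5 + 6.5pb. Setting this equal to demand: 655 - 1.4pb = -84.5 + 6.5pb, so pb = 7395/79.
Sellers receive ps = 7395/79 + 9 = 8106/79; q' = 655 − 1.4·(7395/79) = 41392/79.

q' = 41392/79; buyers pay 7395/79; sellers receive 8106/79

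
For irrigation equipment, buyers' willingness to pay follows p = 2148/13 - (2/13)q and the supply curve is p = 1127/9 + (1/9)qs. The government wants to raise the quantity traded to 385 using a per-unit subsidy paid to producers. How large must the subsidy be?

Required subsidy s = 62 per unit

At q = 385, from the demand curve buyers pay pb = 2148/13 − (2/13)·385 = 106; from the supply curve sellers need ps = 1127/9 + (1/9)·385 = 168.
The subsidy must fill the gap: s = ps − pb = 168 − 106 = 62.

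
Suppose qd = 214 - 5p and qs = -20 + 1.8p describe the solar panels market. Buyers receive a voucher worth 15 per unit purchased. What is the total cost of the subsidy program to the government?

Pre-subsidy: 214 - 5p = -20 + 1.8p gives p* = 585/17, q* = 713/17.
With the rebate, buyers effectively pay pb = ps − 15, where ps is the price sellers receive.
Demand in terms of ps becomes qd = 214 − 5(ps − 15) = 289 - 5ps. Setting this equal to supply: 289 - 5ps = -20 + 1.8ps, so ps = 1545/34.
Buyers pay pb = 1545/34 − 15 = 1035/34; q' = -20 + 1.8·(1545/34) = 2101/34.
Government outlay = subsidy × quantity = 15 × 2101/34 = 31515/34.

Government cost = 31515/34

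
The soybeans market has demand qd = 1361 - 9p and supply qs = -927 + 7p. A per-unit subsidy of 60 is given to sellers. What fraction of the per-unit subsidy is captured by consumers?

Pre-subsidy: 1361 - 9p = -927 + 7p gives p* = 143, q* = 74.
With the subsidy, sellers receive ps = pb + 60 for each unit, where pb is the price buyers pay.
Supply in terms of pb becomes qs = -927 + 7(pb + 60) = -507 + 7pb. Setting this equal to demand: 1361 - 9pb = -507 + 7pb, so pb = 116.75.
Sellers receive ps = 116.75 + 60 = 176.75; q' = 1361 − 9·116.75 = 310.25.
Buyers' price falls by p* − pb = 143 − 116.75 = 26.25; sellers' price rises by ps − p* = 176.75 − 143 = 33.75.
So consumers capture 26.25/60 = 0.4375 of each unit of subsidy.

Consumer share = 0.4375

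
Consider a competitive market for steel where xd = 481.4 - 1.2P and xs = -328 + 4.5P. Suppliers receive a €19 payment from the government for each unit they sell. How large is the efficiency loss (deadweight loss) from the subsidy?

Pre-subsidy: 481.4 - 1.2P = -328 + 4.5P gives P* = 142, x* = 311.
With the subsidy, sellers receive Ps = Pb + 19 for each unit, where Pb is the price buyers pay.
Supply in terms of Pb becomes xs = -328 + 4.5(Pb + 19) = -242.5 + 4.5Pb. Setting this equal to demand: 481.4 - 1.2Pb = -242.5 + 4.5Pb, so Pb = 127.
Sellers receive Ps = 127 + 19 = 146; x' = 481.4 − 1.2·127 = 329.
The subsidy expands output by 329 − 311 = 18 past the efficient level; on those units the gap between marginal cost and willingness to pay runs from 0 up to 19.
DWL = ½ × 19 × 18 = 171.

Deadweight loss = €171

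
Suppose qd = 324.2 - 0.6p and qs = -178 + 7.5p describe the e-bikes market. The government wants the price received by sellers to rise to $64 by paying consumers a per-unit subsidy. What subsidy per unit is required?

At a seller price of 64, quantity supplied is -178 + 7.5·64 = 302.
Buyers absorb 302 only when they pay pb with 324.2 − 0.6·pb = 302, i.e. pb = 37.
s = ps − pb = 64 − 37 = 27.

Required subsidy s = $27 per unit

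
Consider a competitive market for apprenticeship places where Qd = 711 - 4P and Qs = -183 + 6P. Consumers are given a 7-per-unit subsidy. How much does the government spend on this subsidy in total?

Pre-subsidy: 711 - 4P = -183 + 6P gives P* = 89.4, Q* = 353.4.
With the rebate, buyers effectively pay Pb = Ps − 7, where Ps is the price sellers receive.
Demand in terms of Ps becomes Qd = 711 − 4(Ps − 7) = 739 - 4Ps. Setting this equal to supply: 739 - 4Ps = -183 + 6Ps, so Ps = 92.2.
Buyers pay Pb = 92.2 − 7 = 85.2; Q' = -183 + 6·92.2 = 370.2.
Government outlay = subsidy × quantity = 7 × 370.2 = 2591.4.

Government cost = 2591.4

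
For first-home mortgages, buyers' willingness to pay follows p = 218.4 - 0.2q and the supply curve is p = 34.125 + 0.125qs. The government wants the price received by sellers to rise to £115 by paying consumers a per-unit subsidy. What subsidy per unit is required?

At a seller price of 115, quantity supplied is -273 + 8·115 = 647.
Buyers absorb 647 only when they pay pb = 218.4 − 0.2·647 = 89.
s = ps − pb = 115 − 89 = 26.

Required subsidy s = £26 per unit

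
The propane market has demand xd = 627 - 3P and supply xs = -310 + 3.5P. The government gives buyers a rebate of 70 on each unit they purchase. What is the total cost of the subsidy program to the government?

Government cost = 279930/13

Pre-subsidy: 627 - 3P = -310 + 3.5P gives P* = 1874/13, x* = 2529/13.
With the rebate, buyers effectively pay Pb = Ps − 70, where Ps is the price sellers receive.
Demand in terms of Ps becomes xd = 627 − 3(Ps − 70) = 837 - 3Ps. Setting this equal to supply: 837 - 3Ps = -310 + 3.5Ps, so Ps = 2294/13.
Buyers pay Pb = 2294/13 − 70 = 1384/13; x' = -310 + 3.5·(2294/13) = 3999/13.
Government outlay = subsidy × quantity = 70 × 3999/13 = 279930/13.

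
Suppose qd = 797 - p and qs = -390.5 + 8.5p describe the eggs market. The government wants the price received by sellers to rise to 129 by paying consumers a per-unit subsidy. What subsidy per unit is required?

Required subsidy s = 38 per unit

At a seller price of 129, quantity supplied is -390.5 + 8.5·129 = 706.
Buyers absorb 706 only when they pay pb with 797 − 1·pb = 706, i.e. pb = 91.
s = ps − pb = 129 − 91 = 38.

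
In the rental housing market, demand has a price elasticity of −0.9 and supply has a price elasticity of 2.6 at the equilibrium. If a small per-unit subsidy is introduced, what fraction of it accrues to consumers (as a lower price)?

For a small subsidy around the equilibrium, the benefit split depends on the relative slopes, which at a point are proportional to the elasticities.
Buyer share = εs/(εs + |εd|) = 2.6/(2.6 + 0.9) = 26/35; seller share = |εd|/(εs + |εd|) = 9/35.

Consumer share = 26/35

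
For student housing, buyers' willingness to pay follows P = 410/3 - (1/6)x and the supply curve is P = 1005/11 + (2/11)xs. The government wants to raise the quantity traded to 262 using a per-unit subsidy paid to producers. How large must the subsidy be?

At x = 262, from the demand curve buyers pay Pb = 410/3 − (1/6)·262 = 93; from the supply curve sellers need Ps = 1005/11 + (2/11)·262 = 139.
The subsidy must fill the gap: s = Ps − Pb = 139 − 93 = 46.

Required subsidy s = 46 per unit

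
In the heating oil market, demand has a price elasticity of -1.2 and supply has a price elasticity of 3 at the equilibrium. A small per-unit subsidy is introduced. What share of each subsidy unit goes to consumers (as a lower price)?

Consumer share = 5/7

For a small subsidy around the equilibrium, the benefit split depends on the relative slopes, which at a point are proportional to the elasticities.
Buyer share = εs/(εs + |εd|) = 3/(3 + 1.2) = 5/7; seller share = |εd|/(εs + |εd|) = 2/7.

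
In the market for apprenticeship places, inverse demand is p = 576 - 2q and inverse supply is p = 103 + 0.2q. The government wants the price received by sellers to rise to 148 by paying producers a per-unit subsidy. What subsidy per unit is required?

Required subsidy s = 22 per unit

At a seller price of 148, quantity supplied is -515 + 5·148 = 225.
Buyers absorb 225 only when they pay pb = 576 − 2·225 = 126.
s = ps − pb = 148 − 126 = 22.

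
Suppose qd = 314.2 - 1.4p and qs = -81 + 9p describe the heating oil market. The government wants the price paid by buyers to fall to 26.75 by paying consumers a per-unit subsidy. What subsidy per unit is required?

At a buyer price of 26.75, quantity demanded is 314.2 − 1.4·26.75 = 276.75.
Sellers supply 276.75 only when they receive ps with -81 + 9·ps = 276.75, i.e. ps = 39.75.
s = ps − pb = 39.75 − 26.75 = 13.

Required subsidy s = 13 per unit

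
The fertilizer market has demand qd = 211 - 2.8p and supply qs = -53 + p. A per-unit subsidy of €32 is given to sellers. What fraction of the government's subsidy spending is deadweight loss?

DWL / government spending = 224/761

Pre-subsidy: 211 - 2.8p = -53 + p gives p* = 1320/19, q* = 313/19.
With the subsidy, sellers receive ps = pb + 32 for each unit, where pb is the price buyers pay.
Supply in terms of pb becomes qs = -53 + 1(pb + 32) = -21 + pb. Setting this equal to demand: 211 - 2.8pb = -21 + pb, so pb = 1160/19.
Sellers receive ps = 1160/19 + 32 = 1768/19; q' = 211 − 2.8·(1160/19) = 761/19.
ΔCS = ½(313/19 + 761/19)(1320/19 − 1160/19) = 85920/361; ΔPS = ½(313/19 + 761/19)(1768/19 − 1320/19) = 240576/361.
Government spending = 32 × 761/19 = 24352/19.
DWL = ½ × 32 × (761/19 − 313/19) = 7168/19; fraction = (7168/19) / (24352/19) = 224/761.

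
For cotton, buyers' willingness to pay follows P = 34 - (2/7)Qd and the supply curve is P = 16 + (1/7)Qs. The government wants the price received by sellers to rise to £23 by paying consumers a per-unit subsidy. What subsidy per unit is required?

Required subsidy s = £3 per unit

At a seller price of 23, quantity supplied is -112 + 7·23 = 49.
Buyers absorb 49 only when they pay Pb = 34 − (2/7)·49 = 20.
s = Ps − Pb = 23 − 20 = 3.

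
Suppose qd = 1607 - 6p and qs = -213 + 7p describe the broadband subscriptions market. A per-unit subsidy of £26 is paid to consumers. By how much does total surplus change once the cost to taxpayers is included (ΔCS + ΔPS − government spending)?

Net change in total surplus = -£1092

Pre-subsidy: 1607 - 6p = -213 + 7p gives p* = 140, q* = 767.
With the rebate, buyers effectively pay pb = ps − 26, where ps is the price sellers receive.
Demand in terms of ps becomes qd = 1607 − 6(ps − 26) = 1763 - 6ps. Setting this equal to supply: 1763 - 6ps = -213 + 7ps, so ps = 152.
Buyers pay pb = 152 − 26 = 126; q' = -213 + 7·152 = 851.
ΔCS = ½(767 + 851)(140 − 126) = 11326; ΔPS = ½(767 + 851)(152 − 140) = 9708.
Government spending = 26 × 851 = 22126.
Net change = 11326 + 9708 − 22126 = -1092. The loss equals the DWL triangle ½·26·84.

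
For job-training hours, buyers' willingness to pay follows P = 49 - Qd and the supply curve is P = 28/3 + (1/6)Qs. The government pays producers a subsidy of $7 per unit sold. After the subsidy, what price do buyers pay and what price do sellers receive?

Pre-subsidy: 49 - Q = 28/3 + (1/6)Q gives Q* = 34 and P* = 15.
With the subsidy, sellers receive Ps = Pb + 7 for each unit, where Pb is the price buyers pay.
On the curves, Pb = 49 - Q and Ps = 28/3 + (1/6)Q; the wedge Ps − Pb = 7 gives 28/3 + (1/6)Q − (49 - Q) = 7, so Q' = 40.
Then Pb = 49 − 1·40 = 9 and Ps = 28/3 + (1/6)·40 = 16.

Buyers pay $9; sellers receive $16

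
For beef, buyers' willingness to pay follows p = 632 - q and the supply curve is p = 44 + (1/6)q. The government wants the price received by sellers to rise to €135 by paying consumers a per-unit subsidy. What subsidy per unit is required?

Required subsidy s = €49 per unit

At a seller price of 135, quantity supplied is -264 + 6·135 = 546.
Buyers absorb 546 only when they pay pb = 632 − 1·546 = 86.
s = ps − pb = 135 − 86 = 49.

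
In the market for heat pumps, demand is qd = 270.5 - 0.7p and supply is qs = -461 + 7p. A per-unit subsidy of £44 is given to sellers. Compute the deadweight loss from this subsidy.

Pre-subsidy: 270.5 - 0.7p = -461 + 7p gives p* = 95, q* = 204.
With the subsidy, sellers receive ps = pb + 44 for each unit, where pb is the price buyers pay.
Supply in terms of pb becomes qs = -461 + 7(pb + 44) = -153 + 7pb. Setting this equal to demand: 270.5 - 0.7pb = -153 + 7pb, so pb = 55.
Sellers receive ps = 55 + 44 = 99; q' = 270.5 − 0.7·55 = 232.
The subsidy expands output by 232 − 204 = 28 past the efficient level; on those units the gap between marginal cost and willingness to pay runs from 0 up to 44.
DWL = ½ × 44 × 28 = 616.

Deadweight loss = £616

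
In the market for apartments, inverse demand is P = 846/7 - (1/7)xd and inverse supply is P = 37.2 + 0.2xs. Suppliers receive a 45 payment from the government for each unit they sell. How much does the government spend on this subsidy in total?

Government cost = 16886.25

Pre-subsidy: 846/7 - (1/7)x = 37.2 + 0.2x gives x* = 244 and P* = 86.
With the subsidy, sellers receive Ps = Pb + 45 for each unit, where Pb is the price buyers pay.
On the curves, Pb = 846/7 - (1/7)x and Ps = 37.2 + 0.2x; the wedge Ps − Pb = 45 gives 37.2 + 0.2x − (846/7 - (1/7)x) = 45, so x' = 375.25.
Then Pb = 846/7 − (1/7)·375.25 = 67.25 and Ps = 37.2 + 0.2·375.25 = 112.25.
Government outlay = subsidy × quantity = 45 × 375.25 = 16886.25.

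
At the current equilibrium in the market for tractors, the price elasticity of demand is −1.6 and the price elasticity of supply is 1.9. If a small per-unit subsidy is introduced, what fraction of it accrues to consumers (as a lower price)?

For a small subsidy around the equilibrium, the benefit split depends on the relative slopes, which at a point are proportional to the elasticities.
Buyer share = εs/(εs + |εd|) = 1.9/(1.9 + 1.6) = 19/35; seller share = |εd|/(εs + |εd|) = 16/35.

Consumer share = 19/35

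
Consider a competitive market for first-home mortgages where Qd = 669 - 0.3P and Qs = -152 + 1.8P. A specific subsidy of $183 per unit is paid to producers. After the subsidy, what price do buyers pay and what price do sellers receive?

Buyers pay 4916/21; sellers receive 8759/21

Pre-subsidy: 669 - 0.3P = -152 + 1.8P gives P* = 8210/21, Q* = 3862/7.
With the subsidy, sellers receive Ps = Pb + 183 for each unit, where Pb is the price buyers pay.
Supply in terms of Pb becomes Qs = -152 + 1.8(Pb + 183) = 177.4 + 1.8Pb. Setting this equal to demand: 669 - 0.3Pb = 177.4 + 1.8Pb, so Pb = 4916/21.
Sellers receive Ps = 4916/21 + 183 = 8759/21; Q' = 669 − 0.3·(4916/21) = 20957/35.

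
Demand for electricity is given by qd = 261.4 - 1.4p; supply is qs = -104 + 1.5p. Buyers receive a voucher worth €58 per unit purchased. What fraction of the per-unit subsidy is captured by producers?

Pre-subsidy: 261.4 - 1.4p = -104 + 1.5p gives p* = 126, q* = 85.
With the rebate, buyers effectively pay pb = ps − 58, where ps is the price sellers receive.
Demand in terms of ps becomes qd = 261.4 − 1.4(ps − 58) = 342.6 - 1.4ps. Setting this equal to supply: 342.6 - 1.4ps = -104 + 1.5ps, so ps = 154.
Buyers pay pb = 154 − 58 = 96; q' = -104 + 1.5·154 = 127.
Buyers' price falls by p* − pb = 126 − 96 = 30; sellers' price rises by ps − p* = 154 − 126 = 28.
So producers capture 28/58 = 14/29 of each unit of subsidy.

Producer share = 14/29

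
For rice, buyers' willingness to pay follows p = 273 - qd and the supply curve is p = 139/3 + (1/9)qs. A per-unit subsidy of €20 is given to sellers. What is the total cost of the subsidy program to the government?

Pre-subsidy: 273 - q = 139/3 + (1/9)q gives q* = 204 and p* = 69.
With the subsidy, sellers receive ps = pb + 20 for each unit, where pb is the price buyers pay.
On the curves, pb = 273 - q and ps = 139/3 + (1/9)q; the wedge ps − pb = 20 gives 139/3 + (1/9)q − (273 - q) = 20, so q' = 222.
Then pb = 273 − 1·222 = 51 and ps = 139/3 + (1/9)·222 = 71.
Government outlay = subsidy × quantity = 20 × 222 = 4440.

Government cost = €4440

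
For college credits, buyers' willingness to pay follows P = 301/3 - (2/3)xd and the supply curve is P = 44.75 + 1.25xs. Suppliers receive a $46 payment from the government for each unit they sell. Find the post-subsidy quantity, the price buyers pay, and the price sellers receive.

x' = 53; buyers pay $65; sellers receive $111

Pre-subsidy: 301/3 - (2/3)x = 44.75 + 1.25x gives x* = 29 and P* = 81.
With the subsidy, sellers receive Ps = Pb + 46 for each unit, where Pb is the price buyers pay.
On the curves, Pb = 301/3 - (2/3)x and Ps = 44.75 + 1.25x; the wedge Ps − Pb = 46 gives 44.75 + 1.25x − (301/3 - (2/3)x) = 46, so x' = 53.
Then Pb = 301/3 − (2/3)·53 = 65 and Ps = 44.75 + 1.25·53 = 111.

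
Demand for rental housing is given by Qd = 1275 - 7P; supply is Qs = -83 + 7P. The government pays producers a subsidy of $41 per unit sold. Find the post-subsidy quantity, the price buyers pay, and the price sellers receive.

Q' = 739.5; buyers pay $76.5; sellers receive $117.5

Pre-subsidy: 1275 - 7P = -83 + 7P gives P* = 97, Q* = 596.
With the subsidy, sellers receive Ps = Pb + 41 for each unit, where Pb is the price buyers pay.
Supply in terms of Pb becomes Qs = -83 + 7(Pb + 41) = 204 + 7Pb. Setting this equal to demand: 1275 - 7Pb = 204 + 7Pb, so Pb = 76.5.
Sellers receive Ps = 76.5 + 41 = 117.5; Q' = 1275 − 7·76.5 = 739.5.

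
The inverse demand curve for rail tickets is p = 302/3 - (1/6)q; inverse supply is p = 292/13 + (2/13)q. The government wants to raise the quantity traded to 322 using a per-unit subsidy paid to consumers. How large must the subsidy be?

At q = 322, from the demand curve buyers pay pb = 302/3 − (1/6)·322 = 47; from the supply curve sellers need ps = 292/13 + (2/13)·322 = 72.
The subsidy must fill the gap: s = ps − pb = 72 − 47 = 25.

Required subsidy s = 25 per unit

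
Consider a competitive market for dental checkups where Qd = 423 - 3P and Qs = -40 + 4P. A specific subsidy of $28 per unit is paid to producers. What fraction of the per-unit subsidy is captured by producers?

Producer share = 3/7

Pre-subsidy: 423 - 3P = -40 + 4P gives P* = 463/7, Q* = 1572/7.
With the subsidy, sellers receive Ps = Pb + 28 for each unit, where Pb is the price buyers pay.
Supply in terms of Pb becomes Qs = -40 + 4(Pb + 28) = 72 + 4Pb. Setting this equal to demand: 423 - 3Pb = 72 + 4Pb, so Pb = 351/7.
Sellers receive Ps = 351/7 + 28 = 547/7; Q' = 423 − 3·(351/7) = 1908/7.
Buyers' price falls by P* − Pb = 463/7 − 351/7 = 16; sellers' price rises by Ps − P* = 547/7 − 463/7 = 12.
So producers capture 12/28 = 3/7 of each unit of subsidy.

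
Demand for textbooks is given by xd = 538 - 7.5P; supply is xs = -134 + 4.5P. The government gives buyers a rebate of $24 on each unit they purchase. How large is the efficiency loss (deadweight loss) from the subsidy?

Deadweight loss = $810

Pre-subsidy: 538 - 7.5P = -134 + 4.5P gives P* = 56, x* = 118.
With the rebate, buyers effectively pay Pb = Ps − 24, where Ps is the price sellers receive.
Demand in terms of Ps becomes xd = 538 − 7.5(Ps − 24) = 718 - 7.5Ps. Setting this equal to supply: 718 - 7.5Ps = -134 + 4.5Ps, so Ps = 71.
Buyers pay Pb = 71 − 24 = 47; x' = -134 + 4.5·71 = 185.5.
The subsidy expands output by 185.5 − 118 = 67.5 past the efficient level; on those units the gap between marginal cost and willingness to pay runs from 0 up to 24.
DWL = ½ × 24 × 67.5 = 810.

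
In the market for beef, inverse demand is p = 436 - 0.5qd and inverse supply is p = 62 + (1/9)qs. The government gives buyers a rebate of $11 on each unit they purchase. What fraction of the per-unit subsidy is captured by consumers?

Pre-subsidy: 436 - 0.5q = 62 + (1/9)q gives q* = 612 and p* = 130.
With the rebate, buyers effectively pay pb = ps − 11, where ps is the price sellers receive.
On the curves, pb = 436 - 0.5q and ps = 62 + (1/9)q; the wedge ps − pb = 11 gives 62 + (1/9)q − (436 - 0.5q) = 11, so q' = 630.
Then pb = 436 − 0.5·630 = 121 and ps = 62 + (1/9)·630 = 132.
Buyers' price falls by p* − pb = 130 − 121 = 9; sellers' price rises by ps − p* = 132 − 130 = 2.
So consumers capture 9/11 = 9/11 of each unit of subsidy.

Consumer share = 9/11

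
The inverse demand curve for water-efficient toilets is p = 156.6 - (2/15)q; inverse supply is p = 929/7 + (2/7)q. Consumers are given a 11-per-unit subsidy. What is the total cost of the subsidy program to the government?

Government cost = 915.75

Pre-subsidy: 156.6 - (2/15)q = 929/7 + (2/7)q gives q* = 57 and p* = 149.
With the rebate, buyers effectively pay pb = ps − 11, where ps is the price sellers receive.
On the curves, pb = 156.6 - (2/15)q and ps = 929/7 + (2/7)q; the wedge ps − pb = 11 gives 929/7 + (2/7)q − (156.6 - (2/15)q) = 11, so q' = 83.25.
Then pb = 156.6 − (2/15)·83.25 = 145.5 and ps = 929/7 + (2/7)·83.25 = 156.5.
Government outlay = subsidy × quantity = 11 × 83.25 = 915.75.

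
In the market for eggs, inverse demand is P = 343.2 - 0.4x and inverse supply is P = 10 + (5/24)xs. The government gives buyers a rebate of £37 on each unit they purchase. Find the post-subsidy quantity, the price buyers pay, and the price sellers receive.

x' = 44424/73; buyers pay 7284/73; sellers receive 9985/73

Pre-subsidy: 343.2 - 0.4x = 10 + (5/24)x gives x* = 39984/73 and P* = 9060/73.
With the rebate, buyers effectively pay Pb = Ps − 37, where Ps is the price sellers receive.
On the curves, Pb = 343.2 - 0.4x and Ps = 10 + (5/24)x; the wedge Ps − Pb = 37 gives 10 + (5/24)x − (343.2 - 0.4x) = 37, so x' = 44424/73.
Then Pb = 343.2 − 0.4·(44424/73) = 7284/73 and Ps = 10 + (5/24)·(44424/73) = 9985/73.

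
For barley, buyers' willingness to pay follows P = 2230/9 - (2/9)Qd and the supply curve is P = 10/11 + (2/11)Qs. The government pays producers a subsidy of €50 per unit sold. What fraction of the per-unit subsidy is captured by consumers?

Consumer share = 0.55

Pre-subsidy: 2230/9 - (2/9)Q = 10/11 + (2/11)Q gives Q* = 611 and P* = 112.
With the subsidy, sellers receive Ps = Pb + 50 for each unit, where Pb is the price buyers pay.
On the curves, Pb = 2230/9 - (2/9)Q and Ps = 10/11 + (2/11)Q; the wedge Ps − Pb = 50 gives 10/11 + (2/11)Q − (2230/9 - (2/9)Q) = 50, so Q' = 734.75.
Then Pb = 2230/9 − (2/9)·734.75 = 84.5 and Ps = 10/11 + (2/11)·734.75 = 134.5.
Buyers' price falls by P* − Pb = 112 − 84.5 = 27.5; sellers' price rises by Ps − P* = 134.5 − 112 = 22.5.
So consumers capture 27.5/50 = 0.55 of each unit of subsidy.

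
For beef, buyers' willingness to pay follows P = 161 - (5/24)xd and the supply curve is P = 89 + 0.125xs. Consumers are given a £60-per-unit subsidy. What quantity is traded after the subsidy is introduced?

Pre-subsidy: 161 - (5/24)x = 89 + 0.125x gives x* = 216 and P* = 116.
With the rebate, buyers effectively pay Pb = Ps − 60, where Ps is the price sellers receive.
On the curves, Pb = 161 - (5/24)x and Ps = 89 + 0.125x; the wedge Ps − Pb = 60 gives 89 + 0.125x − (161 - (5/24)x) = 60, so x' = 396.
Then Pb = 161 − (5/24)·396 = 78.5 and Ps = 89 + 0.125·396 = 138.5.

x' = 396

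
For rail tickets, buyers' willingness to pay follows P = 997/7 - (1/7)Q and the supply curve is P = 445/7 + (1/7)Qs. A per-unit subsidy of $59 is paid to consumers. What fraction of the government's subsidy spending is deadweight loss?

DWL / government spending = 413/1930

Pre-subsidy: 997/7 - (1/7)Q = 445/7 + (1/7)Q gives Q* = 276 and P* = 103.
With the rebate, buyers effectively pay Pb = Ps − 59, where Ps is the price sellers receive.
On the curves, Pb = 997/7 - (1/7)Q and Ps = 445/7 + (1/7)Q; the wedge Ps − Pb = 59 gives 445/7 + (1/7)Q − (997/7 - (1/7)Q) = 59, so Q' = 482.5.
Then Pb = 997/7 − (1/7)·482.5 = 73.5 and Ps = 445/7 + (1/7)·482.5 = 132.5.
ΔCS = ½(276 + 482.5)(103 − 73.5) = 11187.875; ΔPS = ½(276 + 482.5)(132.5 − 103) = 11187.875.
Government spending = 59 × 482.5 = 28467.5.
DWL = ½ × 59 × (482.5 − 276) = 6091.75; fraction = 6091.75 / 28467.5 = 413/1930.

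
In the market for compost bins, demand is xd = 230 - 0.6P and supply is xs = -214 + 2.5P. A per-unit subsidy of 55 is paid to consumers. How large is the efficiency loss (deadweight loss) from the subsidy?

Pre-subsidy: 230 - 0.6P = -214 + 2.5P gives P* = 4440/31, x* = 4466/31.
With the rebate, buyers effectively pay Pb = Ps − 55, where Ps is the price sellers receive.
Demand in terms of Ps becomes xd = 230 − 0.6(Ps − 55) = 263 - 0.6Ps. Setting this equal to supply: 263 - 0.6Ps = -214 + 2.5Ps, so Ps = 4770/31.
Buyers pay Pb = 4770/31 − 55 = 3065/31; x' = -214 + 2.5·(4770/31) = 5291/31.
The subsidy expands output by 5291/31 − 4466/31 = 825/31 past the efficient level; on those units the gap between marginal cost and willingness to pay runs from 0 up to 55.
DWL = ½ × 55 × 825/31 = 45375/62.

Deadweight loss = 45375/62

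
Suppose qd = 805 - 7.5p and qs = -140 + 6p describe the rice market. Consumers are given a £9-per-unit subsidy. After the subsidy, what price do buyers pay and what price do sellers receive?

Pre-subsidy: 805 - 7.5p = -140 + 6p gives p* = 70, q* = 280.
With the rebate, buyers effectively pay pb = ps − 9, where ps is the price sellers receive.
Demand in terms of ps becomes qd = 805 − 7.5(ps − 9) = 872.5 - 7.5ps. Setting this equal to supply: 872.5 - 7.5ps = -140 + 6ps, so ps = 75.
Buyers pay pb = 75 − 9 = 66; q' = -140 + 6·75 = 310.

Buyers pay £66; sellers receive £75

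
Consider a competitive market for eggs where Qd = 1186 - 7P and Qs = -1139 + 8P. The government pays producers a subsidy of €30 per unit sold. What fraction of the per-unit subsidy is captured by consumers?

Pre-subsidy: 1186 - 7P = -1139 + 8P gives P* = 155, Q* = 101.
With the subsidy, sellers receive Ps = Pb + 30 for each unit, where Pb is the price buyers pay.
Supply in terms of Pb becomes Qs = -1139 + 8(Pb + 30) = -899 + 8Pb. Setting this equal to demand: 1186 - 7Pb = -899 + 8Pb, so Pb = 139.
Sellers receive Ps = 139 + 30 = 169; Q' = 1186 − 7·139 = 213.
Buyers' price falls by P* − Pb = 155 − 139 = 16; sellers' price rises by Ps − P* = 169 − 155 = 14.
So consumers capture 16/30 = 8/15 of each unit of subsidy.

Consumer share = 8/15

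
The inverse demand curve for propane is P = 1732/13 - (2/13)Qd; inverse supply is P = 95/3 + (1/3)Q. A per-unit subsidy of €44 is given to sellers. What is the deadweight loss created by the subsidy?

Deadweight loss = 37752/19

Pre-subsidy: 1732/13 - (2/13)Q = 95/3 + (1/3)Q gives Q* = 3961/19 and P* = 1922/19.
With the subsidy, sellers receive Ps = Pb + 44 for each unit, where Pb is the price buyers pay.
On the curves, Pb = 1732/13 - (2/13)Q and Ps = 95/3 + (1/3)Q; the wedge Ps − Pb = 44 gives 95/3 + (1/3)Q − (1732/13 - (2/13)Q) = 44, so Q' = 5677/19.
Then Pb = 1732/13 − (2/13)·(5677/19) = 1658/19 and Ps = 95/3 + (1/3)·(5677/19) = 2494/19.
The subsidy expands output by 5677/19 − 3961/19 = 1716/19 past the efficient level; on those units the gap between marginal cost and willingness to pay runs from 0 up to 44.
DWL = ½ × 44 × 1716/19 = 37752/19.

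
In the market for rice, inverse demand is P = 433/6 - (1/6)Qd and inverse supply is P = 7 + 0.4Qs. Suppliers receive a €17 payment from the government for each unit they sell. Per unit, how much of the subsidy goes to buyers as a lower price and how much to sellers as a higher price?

Pre-subsidy: 433/6 - (1/6)Q = 7 + 0.4Q gives Q* = 115 and P* = 53.
With the subsidy, sellers receive Ps = Pb + 17 for each unit, where Pb is the price buyers pay.
On the curves, Pb = 433/6 - (1/6)Q and Ps = 7 + 0.4Q; the wedge Ps − Pb = 17 gives 7 + 0.4Q − (433/6 - (1/6)Q) = 17, so Q' = 145.
Then Pb = 433/6 − (1/6)·145 = 48 and Ps = 7 + 0.4·145 = 65.
Buyers' price falls by P* − Pb = 53 − 48 = 5; sellers' price rises by Ps − P* = 65 − 53 = 12.

Buyers gain €5 per unit; sellers gain €12 per unit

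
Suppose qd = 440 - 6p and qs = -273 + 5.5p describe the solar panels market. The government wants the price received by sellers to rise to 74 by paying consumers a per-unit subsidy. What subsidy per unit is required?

At a seller price of 74, quantity supplied is -273 + 5.5·74 = 134.
Buyers absorb 134 only when they pay pb with 440 − 6·pb = 134, i.e. pb = 51.
s = ps − pb = 74 − 51 = 23.

Required subsidy s = 23 per unit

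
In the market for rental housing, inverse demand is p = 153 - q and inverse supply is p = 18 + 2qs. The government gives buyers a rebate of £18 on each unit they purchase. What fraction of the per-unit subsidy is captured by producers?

Pre-subsidy: 153 - q = 18 + 2q gives q* = 45 and p* = 108.
With the rebate, buyers effectively pay pb = ps − 18, where ps is the price sellers receive.
On the curves, pb = 153 - q and ps = 18 + 2q; the wedge ps − pb = 18 gives 18 + 2q − (153 - q) = 18, so q' = 51.
Then pb = 153 − 1·51 = 102 and ps = 18 + 2·51 = 120.
Buyers' price falls by p* − pb = 108 − 102 = 6; sellers' price rises by ps − p* = 120 − 108 = 12.
So producers capture 12/18 = 2/3 of each unit of subsidy.

Producer share = 2/3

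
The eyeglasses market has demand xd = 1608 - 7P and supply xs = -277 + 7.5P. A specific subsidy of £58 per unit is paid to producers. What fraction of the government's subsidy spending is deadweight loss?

Pre-subsidy: 1608 - 7P = -277 + 7.5P gives P* = 130, x* = 698.
With the subsidy, sellers receive Ps = Pb + 58 for each unit, where Pb is the price buyers pay.
Supply in terms of Pb becomes xs = -277 + 7.5(Pb + 58) = 158 + 7.5Pb. Setting this equal to demand: 1608 - 7Pb = 158 + 7.5Pb, so Pb = 100.
Sellers receive Ps = 100 + 58 = 158; x' = 1608 − 7·100 = 908.
ΔCS = ½(698 + 908)(130 − 100) = 24090; ΔPS = ½(698 + 908)(158 − 130) = 22484.
Government spending = 58 × 908 = 52664.
DWL = ½ × 58 × (908 − 698) = 6090; fraction = 6090 / 52664 = 105/908.

DWL / government spending = 105/908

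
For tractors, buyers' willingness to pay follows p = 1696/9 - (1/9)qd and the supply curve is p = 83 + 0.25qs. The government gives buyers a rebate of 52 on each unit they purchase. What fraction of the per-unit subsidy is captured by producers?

Producer share = 9/13

Pre-subsidy: 1696/9 - (1/9)q = 83 + 0.25q gives q* = 292 and p* = 156.
With the rebate, buyers effectively pay pb = ps − 52, where ps is the price sellers receive.
On the curves, pb = 1696/9 - (1/9)q and ps = 83 + 0.25q; the wedge ps − pb = 52 gives 83 + 0.25q − (1696/9 - (1/9)q) = 52, so q' = 436.
Then pb = 1696/9 − (1/9)·436 = 140 and ps = 83 + 0.25·436 = 192.
Buyers' price falls by p* − pb = 156 − 140 = 16; sellers' price rises by ps − p* = 192 − 156 = 36.
So producers capture 36/52 = 9/13 of each unit of subsidy.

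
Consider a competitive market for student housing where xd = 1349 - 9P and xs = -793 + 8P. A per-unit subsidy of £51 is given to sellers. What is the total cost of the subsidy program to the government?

Government cost = £21981

Pre-subsidy: 1349 - 9P = -793 + 8P gives P* = 126, x* = 215.
With the subsidy, sellers receive Ps = Pb + 51 for each unit, where Pb is the price buyers pay.
Supply in terms of Pb becomes xs = -793 + 8(Pb + 51) = -385 + 8Pb. Setting this equal to demand: 1349 - 9Pb = -385 + 8Pb, so Pb = 102.
Sellers receive Ps = 102 + 51 = 153; x' = 1349 − 9·102 = 431.
Government outlay = subsidy × quantity = 51 × 431 = 21981.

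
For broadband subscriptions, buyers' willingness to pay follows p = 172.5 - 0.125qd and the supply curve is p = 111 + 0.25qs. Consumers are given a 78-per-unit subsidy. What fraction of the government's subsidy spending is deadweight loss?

DWL / government spending = 26/93

Pre-subsidy: 172.5 - 0.125q = 111 + 0.25q gives q* = 164 and p* = 152.
With the rebate, buyers effectively pay pb = ps − 78, where ps is the price sellers receive.
On the curves, pb = 172.5 - 0.125q and ps = 111 + 0.25q; the wedge ps − pb = 78 gives 111 + 0.25q − (172.5 - 0.125q) = 78, so q' = 372.
Then pb = 172.5 − 0.125·372 = 126 and ps = 111 + 0.25·372 = 204.
ΔCS = ½(164 + 372)(152 − 126) = 6968; ΔPS = ½(164 + 372)(204 − 152) = 13936.
Government spending = 78 × 372 = 29016.
DWL = ½ × 78 × (372 − 164) = 8112; fraction = 8112 / 29016 = 26/93.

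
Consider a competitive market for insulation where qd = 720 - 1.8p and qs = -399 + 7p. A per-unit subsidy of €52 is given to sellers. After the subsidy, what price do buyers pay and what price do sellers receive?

Buyers pay 3775/44; sellers receive 6063/44

Pre-subsidy: 720 - 1.8p = -399 + 7p gives p* = 5595/44, q* = 21609/44.
With the subsidy, sellers receive ps = pb + 52 for each unit, where pb is the price buyers pay.
Supply in terms of pb becomes qs = -399 + 7(pb + 52) = -35 + 7pb. Setting this equal to demand: 720 - 1.8pb = -35 + 7pb, so pb = 3775/44.
Sellers receive ps = 3775/44 + 52 = 6063/44; q' = 720 − 1.8·(3775/44) = 24885/44.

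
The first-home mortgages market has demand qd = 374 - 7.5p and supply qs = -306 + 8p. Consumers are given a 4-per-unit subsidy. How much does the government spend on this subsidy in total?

Government cost = 7496/31

Pre-subsidy: 374 - 7.5p = -306 + 8p gives p* = 1360/31, q* = 1394/31.
With the rebate, buyers effectively pay pb = ps − 4, where ps is the price sellers receive.
Demand in terms of ps becomes qd = 374 − 7.5(ps − 4) = 404 - 7.5ps. Setting this equal to supply: 404 - 7.5ps = -306 + 8ps, so ps = 1420/31.
Buyers pay pb = 1420/31 − 4 = 1296/31; q' = -306 + 8·(1420/31) = 1874/31.
Government outlay = subsidy × quantity = 4 × 1874/31 = 7496/31.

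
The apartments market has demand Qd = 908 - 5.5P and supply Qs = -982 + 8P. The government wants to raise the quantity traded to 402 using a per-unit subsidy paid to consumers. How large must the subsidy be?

At Q = 402, invert demand for the buyer price: Pb = (908 − 402)/5.5 = 92; invert supply for the seller price: Ps = (402 − (-982))/8 = 173.
The subsidy must fill the gap: s = Ps − Pb = 173 − 92 = 81.

Required subsidy s = 81 per unit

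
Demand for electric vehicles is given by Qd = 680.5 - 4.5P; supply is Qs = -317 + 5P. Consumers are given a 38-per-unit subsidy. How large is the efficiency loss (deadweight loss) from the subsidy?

Pre-subsidy: 680.5 - 4.5P = -317 + 5P gives P* = 105, Q* = 208.
With the rebate, buyers effectively pay Pb = Ps − 38, where Ps is the price sellers receive.
Demand in terms of Ps becomes Qd = 680.5 − 4.5(Ps − 38) = 851.5 - 4.5Ps. Setting this equal to supply: 851.5 - 4.5Ps = -317 + 5Ps, so Ps = 123.
Buyers pay Pb = 123 − 38 = 85; Q' = -317 + 5·123 = 298.
The subsidy expands output by 298 − 208 = 90 past the efficient level; on those units the gap between marginal cost and willingness to pay runs from 0 up to 38.
DWL = ½ × 38 × 90 = 1710.

Deadweight loss = 1710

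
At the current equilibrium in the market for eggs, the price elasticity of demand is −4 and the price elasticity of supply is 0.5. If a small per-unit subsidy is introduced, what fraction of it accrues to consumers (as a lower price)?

For a small subsidy around the equilibrium, the benefit split depends on the relative slopes, which at a point are proportional to the elasticities.
Buyer share = εs/(εs + |εd|) = 0.5/(0.5 + 4) = 1/9; seller share = |εd|/(εs + |εd|) = 8/9.

Consumer share = 1/9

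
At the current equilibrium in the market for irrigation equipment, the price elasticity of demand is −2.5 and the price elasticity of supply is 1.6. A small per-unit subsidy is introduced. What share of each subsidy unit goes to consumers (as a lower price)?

Consumer share = 16/41

For a small subsidy around the equilibrium, the benefit split depends on the relative slopes, which at a point are proportional to the elasticities.
Buyer share = εs/(εs + |εd|) = 1.6/(1.6 + 2.5) = 16/41; seller share = |εd|/(εs + |εd|) = 25/41.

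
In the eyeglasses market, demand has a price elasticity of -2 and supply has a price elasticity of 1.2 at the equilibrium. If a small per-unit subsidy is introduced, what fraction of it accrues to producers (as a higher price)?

For a small subsidy around the equilibrium, the benefit split depends on the relative slopes, which at a point are proportional to the elasticities.
Buyer share = εs/(εs + |εd|) = 1.2/(1.2 + 2) = 0.375; seller share = |εd|/(εs + |εd|) = 0.625.
So producers capture 0.625 of the subsidy.

Producer share = 0.625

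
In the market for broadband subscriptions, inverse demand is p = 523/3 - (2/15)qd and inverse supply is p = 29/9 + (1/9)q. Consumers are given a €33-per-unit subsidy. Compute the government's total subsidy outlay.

Pre-subsidy: 523/3 - (2/15)q = 29/9 + (1/9)q gives q* = 700 and p* = 81.
With the rebate, buyers effectively pay pb = ps − 33, where ps is the price sellers receive.
On the curves, pb = 523/3 - (2/15)q and ps = 29/9 + (1/9)q; the wedge ps − pb = 33 gives 29/9 + (1/9)q − (523/3 - (2/15)q) = 33, so q' = 835.
Then pb = 523/3 − (2/15)·835 = 63 and ps = 29/9 + (1/9)·835 = 96.
Government outlay = subsidy × quantity = 33 × 835 = 27555.

Government cost = €27555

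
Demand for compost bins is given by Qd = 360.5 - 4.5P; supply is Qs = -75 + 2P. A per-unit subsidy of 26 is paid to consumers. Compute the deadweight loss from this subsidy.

Pre-subsidy: 360.5 - 4.5P = -75 + 2P gives P* = 67, Q* = 59.
With the rebate, buyers effectively pay Pb = Ps − 26, where Ps is the price sellers receive.
Demand in terms of Ps becomes Qd = 360.5 − 4.5(Ps − 26) = 477.5 - 4.5Ps. Setting this equal to supply: 477.5 - 4.5Ps = -75 + 2Ps, so Ps = 85.
Buyers pay Pb = 85 − 26 = 59; Q' = -75 + 2·85 = 95.
The subsidy expands output by 95 − 59 = 36 past the efficient level; on those units the gap between marginal cost and willingness to pay runs from 0 up to 26.
DWL = ½ × 26 × 36 = 468.

Deadweight loss = 468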